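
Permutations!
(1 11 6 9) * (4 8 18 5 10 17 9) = (1 11 6 4 8 18 5 10 17 9) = [0, 11, 2, 3, 8, 10, 4, 7, 18, 1, 17, 6, 12, 13, 14, 15, 16, 9, 5]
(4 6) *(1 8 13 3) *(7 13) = (1 8 7 13 3)(4 6) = [0, 8, 2, 1, 6, 5, 4, 13, 7, 9, 10, 11, 12, 3]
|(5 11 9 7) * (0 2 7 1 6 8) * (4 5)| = 10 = |(0 2 7 4 5 11 9 1 6 8)|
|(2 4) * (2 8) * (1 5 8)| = |(1 5 8 2 4)| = 5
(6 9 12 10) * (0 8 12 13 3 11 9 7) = (0 8 12 10 6 7)(3 11 9 13) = [8, 1, 2, 11, 4, 5, 7, 0, 12, 13, 6, 9, 10, 3]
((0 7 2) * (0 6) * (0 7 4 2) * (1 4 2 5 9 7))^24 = ((0 2 6 1 4 5 9 7))^24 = (9)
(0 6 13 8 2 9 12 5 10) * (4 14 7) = (0 6 13 8 2 9 12 5 10)(4 14 7) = [6, 1, 9, 3, 14, 10, 13, 4, 2, 12, 0, 11, 5, 8, 7]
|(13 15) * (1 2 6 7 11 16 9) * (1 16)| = |(1 2 6 7 11)(9 16)(13 15)| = 10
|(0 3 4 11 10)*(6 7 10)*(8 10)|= |(0 3 4 11 6 7 8 10)|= 8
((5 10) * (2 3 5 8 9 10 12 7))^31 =(2 3 5 12 7)(8 9 10)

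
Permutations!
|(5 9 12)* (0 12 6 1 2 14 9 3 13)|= |(0 12 5 3 13)(1 2 14 9 6)|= 5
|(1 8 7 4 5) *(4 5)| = 4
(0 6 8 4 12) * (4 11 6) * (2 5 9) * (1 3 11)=(0 4 12)(1 3 11 6 8)(2 5 9)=[4, 3, 5, 11, 12, 9, 8, 7, 1, 2, 10, 6, 0]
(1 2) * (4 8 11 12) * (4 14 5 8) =(1 2)(5 8 11 12 14) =[0, 2, 1, 3, 4, 8, 6, 7, 11, 9, 10, 12, 14, 13, 5]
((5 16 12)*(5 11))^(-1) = ((5 16 12 11))^(-1) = (5 11 12 16)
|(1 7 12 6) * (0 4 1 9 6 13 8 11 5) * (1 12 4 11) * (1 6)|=|(0 11 5)(1 7 4 12 13 8 6 9)|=24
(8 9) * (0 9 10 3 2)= (0 9 8 10 3 2)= [9, 1, 0, 2, 4, 5, 6, 7, 10, 8, 3]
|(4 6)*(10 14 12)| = |(4 6)(10 14 12)| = 6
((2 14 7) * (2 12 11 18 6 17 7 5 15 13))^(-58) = ((2 14 5 15 13)(6 17 7 12 11 18))^(-58) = (2 5 13 14 15)(6 7 11)(12 18 17)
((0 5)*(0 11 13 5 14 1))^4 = (0 14 1)(5 11 13)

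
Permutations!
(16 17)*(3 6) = (3 6)(16 17) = [0, 1, 2, 6, 4, 5, 3, 7, 8, 9, 10, 11, 12, 13, 14, 15, 17, 16]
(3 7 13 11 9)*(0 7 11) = [7, 1, 2, 11, 4, 5, 6, 13, 8, 3, 10, 9, 12, 0] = (0 7 13)(3 11 9)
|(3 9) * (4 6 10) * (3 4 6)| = 6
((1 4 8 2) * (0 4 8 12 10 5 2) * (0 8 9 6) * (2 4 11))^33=(0 1)(2 6)(4 12 10 5)(9 11)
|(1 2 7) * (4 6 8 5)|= |(1 2 7)(4 6 8 5)|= 12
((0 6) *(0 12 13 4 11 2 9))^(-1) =((0 6 12 13 4 11 2 9))^(-1) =(0 9 2 11 4 13 12 6)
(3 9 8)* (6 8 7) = (3 9 7 6 8) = [0, 1, 2, 9, 4, 5, 8, 6, 3, 7]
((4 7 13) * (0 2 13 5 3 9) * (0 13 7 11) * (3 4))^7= ((0 2 7 5 4 11)(3 9 13))^7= (0 2 7 5 4 11)(3 9 13)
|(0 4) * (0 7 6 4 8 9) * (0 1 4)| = 7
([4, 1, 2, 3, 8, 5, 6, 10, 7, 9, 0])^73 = (0 7 4 10 8)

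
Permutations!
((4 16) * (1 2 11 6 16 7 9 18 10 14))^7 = ((1 2 11 6 16 4 7 9 18 10 14))^7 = (1 9 6 14 7 11 10 4 2 18 16)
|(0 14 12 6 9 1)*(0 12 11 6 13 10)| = |(0 14 11 6 9 1 12 13 10)| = 9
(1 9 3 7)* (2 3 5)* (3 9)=(1 3 7)(2 9 5)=[0, 3, 9, 7, 4, 2, 6, 1, 8, 5]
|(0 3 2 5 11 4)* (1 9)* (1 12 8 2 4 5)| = |(0 3 4)(1 9 12 8 2)(5 11)| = 30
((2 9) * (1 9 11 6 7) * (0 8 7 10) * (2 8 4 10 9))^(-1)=(0 10 4)(1 7 8 9 6 11 2)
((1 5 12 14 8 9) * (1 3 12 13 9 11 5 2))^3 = (1 2)(3 8 13 12 11 9 14 5)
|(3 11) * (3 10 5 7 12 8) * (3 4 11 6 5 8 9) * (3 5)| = 4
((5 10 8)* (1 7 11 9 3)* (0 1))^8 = (0 7 9)(1 11 3)(5 8 10) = ((0 1 7 11 9 3)(5 10 8))^8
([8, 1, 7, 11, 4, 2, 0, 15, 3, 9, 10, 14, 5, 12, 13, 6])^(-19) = [13, 1, 8, 5, 4, 0, 14, 3, 12, 9, 10, 2, 6, 15, 7, 11]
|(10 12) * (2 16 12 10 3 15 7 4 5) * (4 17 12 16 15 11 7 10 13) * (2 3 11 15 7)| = |(2 7 17 12 11)(3 15 10 13 4 5)| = 30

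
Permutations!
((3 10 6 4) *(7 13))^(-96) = (13)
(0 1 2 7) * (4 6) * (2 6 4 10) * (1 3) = [3, 6, 7, 1, 4, 5, 10, 0, 8, 9, 2] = (0 3 1 6 10 2 7)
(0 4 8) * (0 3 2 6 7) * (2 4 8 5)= (0 8 3 4 5 2 6 7)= [8, 1, 6, 4, 5, 2, 7, 0, 3]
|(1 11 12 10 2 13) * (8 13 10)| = |(1 11 12 8 13)(2 10)| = 10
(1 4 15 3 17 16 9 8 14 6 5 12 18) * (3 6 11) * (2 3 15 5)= [0, 4, 3, 17, 5, 12, 2, 7, 14, 8, 10, 15, 18, 13, 11, 6, 9, 16, 1]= (1 4 5 12 18)(2 3 17 16 9 8 14 11 15 6)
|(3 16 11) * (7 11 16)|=3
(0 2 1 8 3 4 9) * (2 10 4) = (0 10 4 9)(1 8 3 2) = [10, 8, 1, 2, 9, 5, 6, 7, 3, 0, 4]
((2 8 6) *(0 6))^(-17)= (0 8 2 6)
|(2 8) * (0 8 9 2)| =2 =|(0 8)(2 9)|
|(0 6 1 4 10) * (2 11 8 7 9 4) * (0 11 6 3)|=6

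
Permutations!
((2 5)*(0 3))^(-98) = (5)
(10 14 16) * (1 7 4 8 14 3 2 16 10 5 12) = [0, 7, 16, 2, 8, 12, 6, 4, 14, 9, 3, 11, 1, 13, 10, 15, 5] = (1 7 4 8 14 10 3 2 16 5 12)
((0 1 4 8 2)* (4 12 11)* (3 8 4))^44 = (0 12 3 2 1 11 8)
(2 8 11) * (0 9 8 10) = [9, 1, 10, 3, 4, 5, 6, 7, 11, 8, 0, 2] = (0 9 8 11 2 10)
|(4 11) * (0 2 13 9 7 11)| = |(0 2 13 9 7 11 4)| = 7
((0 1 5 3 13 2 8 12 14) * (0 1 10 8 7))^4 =(0 14 13 10 1 2 8 5 7 12 3)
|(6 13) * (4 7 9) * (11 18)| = |(4 7 9)(6 13)(11 18)| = 6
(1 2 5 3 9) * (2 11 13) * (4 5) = [0, 11, 4, 9, 5, 3, 6, 7, 8, 1, 10, 13, 12, 2] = (1 11 13 2 4 5 3 9)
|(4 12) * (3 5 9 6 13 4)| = 7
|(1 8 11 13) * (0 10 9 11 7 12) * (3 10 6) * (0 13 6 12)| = 30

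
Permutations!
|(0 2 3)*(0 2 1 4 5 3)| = |(0 1 4 5 3 2)| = 6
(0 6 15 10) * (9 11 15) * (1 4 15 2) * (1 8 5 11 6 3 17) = (0 3 17 1 4 15 10)(2 8 5 11)(6 9) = [3, 4, 8, 17, 15, 11, 9, 7, 5, 6, 0, 2, 12, 13, 14, 10, 16, 1]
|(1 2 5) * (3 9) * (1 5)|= 2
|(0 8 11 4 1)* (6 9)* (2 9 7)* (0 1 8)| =|(2 9 6 7)(4 8 11)| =12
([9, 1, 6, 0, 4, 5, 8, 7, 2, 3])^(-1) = (0 3 9)(2 8 6)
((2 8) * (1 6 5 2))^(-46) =((1 6 5 2 8))^(-46) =(1 8 2 5 6)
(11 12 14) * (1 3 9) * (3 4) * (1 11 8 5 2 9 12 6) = (1 4 3 12 14 8 5 2 9 11 6) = [0, 4, 9, 12, 3, 2, 1, 7, 5, 11, 10, 6, 14, 13, 8]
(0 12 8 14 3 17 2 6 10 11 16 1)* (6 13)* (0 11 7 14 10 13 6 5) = [12, 11, 6, 17, 4, 0, 13, 14, 10, 9, 7, 16, 8, 5, 3, 15, 1, 2] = (0 12 8 10 7 14 3 17 2 6 13 5)(1 11 16)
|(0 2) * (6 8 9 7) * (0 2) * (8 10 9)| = 4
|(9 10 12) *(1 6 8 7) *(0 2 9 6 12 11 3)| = |(0 2 9 10 11 3)(1 12 6 8 7)| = 30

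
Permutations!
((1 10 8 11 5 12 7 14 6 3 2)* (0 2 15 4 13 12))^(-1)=(0 5 11 8 10 1 2)(3 6 14 7 12 13 4 15)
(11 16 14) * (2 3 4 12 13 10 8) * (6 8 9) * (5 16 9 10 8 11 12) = (2 3 4 5 16 14 12 13 8)(6 11 9) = [0, 1, 3, 4, 5, 16, 11, 7, 2, 6, 10, 9, 13, 8, 12, 15, 14]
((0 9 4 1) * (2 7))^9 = (0 9 4 1)(2 7)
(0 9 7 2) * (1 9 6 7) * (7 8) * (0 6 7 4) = (0 7 2 6 8 4)(1 9) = [7, 9, 6, 3, 0, 5, 8, 2, 4, 1]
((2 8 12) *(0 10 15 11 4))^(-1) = (0 4 11 15 10)(2 12 8)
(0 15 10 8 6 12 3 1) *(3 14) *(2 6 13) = (0 15 10 8 13 2 6 12 14 3 1) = [15, 0, 6, 1, 4, 5, 12, 7, 13, 9, 8, 11, 14, 2, 3, 10]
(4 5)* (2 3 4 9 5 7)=(2 3 4 7)(5 9)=[0, 1, 3, 4, 7, 9, 6, 2, 8, 5]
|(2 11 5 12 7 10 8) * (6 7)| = 8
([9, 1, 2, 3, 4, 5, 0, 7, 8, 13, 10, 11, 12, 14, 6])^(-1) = [6, 1, 2, 3, 4, 5, 14, 7, 8, 0, 10, 11, 12, 9, 13]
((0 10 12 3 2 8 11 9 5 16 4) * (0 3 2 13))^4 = (0 8 16)(2 5 13)(3 12 9)(4 10 11)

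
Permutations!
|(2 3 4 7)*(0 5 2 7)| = 5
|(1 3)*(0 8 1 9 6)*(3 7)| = 7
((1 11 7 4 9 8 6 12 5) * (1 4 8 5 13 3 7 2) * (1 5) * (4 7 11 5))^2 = ((1 5 7 8 6 12 13 3 11 2 4 9))^2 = (1 7 6 13 11 4)(2 9 5 8 12 3)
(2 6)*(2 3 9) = (2 6 3 9) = [0, 1, 6, 9, 4, 5, 3, 7, 8, 2]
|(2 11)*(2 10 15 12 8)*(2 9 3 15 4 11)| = 15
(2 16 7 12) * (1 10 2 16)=(1 10 2)(7 12 16)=[0, 10, 1, 3, 4, 5, 6, 12, 8, 9, 2, 11, 16, 13, 14, 15, 7]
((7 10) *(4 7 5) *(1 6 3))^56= ((1 6 3)(4 7 10 5))^56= (10)(1 3 6)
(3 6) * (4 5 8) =(3 6)(4 5 8) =[0, 1, 2, 6, 5, 8, 3, 7, 4]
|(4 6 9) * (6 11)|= 4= |(4 11 6 9)|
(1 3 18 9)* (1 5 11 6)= (1 3 18 9 5 11 6)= [0, 3, 2, 18, 4, 11, 1, 7, 8, 5, 10, 6, 12, 13, 14, 15, 16, 17, 9]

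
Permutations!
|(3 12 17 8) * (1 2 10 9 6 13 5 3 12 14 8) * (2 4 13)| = |(1 4 13 5 3 14 8 12 17)(2 10 9 6)| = 36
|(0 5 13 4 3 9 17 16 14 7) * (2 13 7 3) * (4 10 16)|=9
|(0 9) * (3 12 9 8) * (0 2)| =|(0 8 3 12 9 2)| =6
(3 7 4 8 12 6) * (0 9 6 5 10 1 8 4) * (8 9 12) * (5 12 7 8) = (12)(0 7)(1 9 6 3 8 5 10) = [7, 9, 2, 8, 4, 10, 3, 0, 5, 6, 1, 11, 12]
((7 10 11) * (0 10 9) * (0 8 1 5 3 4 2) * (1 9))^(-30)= (0 3 7)(1 10 4)(2 5 11)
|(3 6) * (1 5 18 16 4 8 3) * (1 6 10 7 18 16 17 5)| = |(3 10 7 18 17 5 16 4 8)| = 9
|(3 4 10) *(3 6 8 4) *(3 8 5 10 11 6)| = 7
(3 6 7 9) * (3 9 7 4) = [0, 1, 2, 6, 3, 5, 4, 7, 8, 9] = (9)(3 6 4)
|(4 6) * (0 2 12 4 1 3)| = |(0 2 12 4 6 1 3)| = 7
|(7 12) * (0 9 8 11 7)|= 6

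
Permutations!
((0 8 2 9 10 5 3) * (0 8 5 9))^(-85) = (9 10) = ((0 5 3 8 2)(9 10))^(-85)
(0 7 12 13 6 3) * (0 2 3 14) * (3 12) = (0 7 3 2 12 13 6 14) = [7, 1, 12, 2, 4, 5, 14, 3, 8, 9, 10, 11, 13, 6, 0]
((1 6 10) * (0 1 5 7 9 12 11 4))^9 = (0 4 11 12 9 7 5 10 6 1)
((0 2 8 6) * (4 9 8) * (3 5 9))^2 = (0 4 5 8)(2 3 9 6)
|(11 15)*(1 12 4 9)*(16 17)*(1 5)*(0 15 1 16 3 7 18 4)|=40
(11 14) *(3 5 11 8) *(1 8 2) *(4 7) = [0, 8, 1, 5, 7, 11, 6, 4, 3, 9, 10, 14, 12, 13, 2] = (1 8 3 5 11 14 2)(4 7)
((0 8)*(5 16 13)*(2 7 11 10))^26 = ((0 8)(2 7 11 10)(5 16 13))^26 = (2 11)(5 13 16)(7 10)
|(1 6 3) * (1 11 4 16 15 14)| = 8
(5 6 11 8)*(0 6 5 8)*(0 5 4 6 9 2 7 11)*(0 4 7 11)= (0 9 2 11 5 7)(4 6)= [9, 1, 11, 3, 6, 7, 4, 0, 8, 2, 10, 5]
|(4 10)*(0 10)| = |(0 10 4)| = 3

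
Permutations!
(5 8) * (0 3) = [3, 1, 2, 0, 4, 8, 6, 7, 5] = (0 3)(5 8)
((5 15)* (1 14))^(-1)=((1 14)(5 15))^(-1)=(1 14)(5 15)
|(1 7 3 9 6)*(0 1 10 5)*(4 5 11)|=|(0 1 7 3 9 6 10 11 4 5)|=10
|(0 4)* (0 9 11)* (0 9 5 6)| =|(0 4 5 6)(9 11)| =4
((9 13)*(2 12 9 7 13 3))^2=(13)(2 9)(3 12)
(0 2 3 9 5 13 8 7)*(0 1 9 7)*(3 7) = (0 2 7 1 9 5 13 8) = [2, 9, 7, 3, 4, 13, 6, 1, 0, 5, 10, 11, 12, 8]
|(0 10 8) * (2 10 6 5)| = |(0 6 5 2 10 8)| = 6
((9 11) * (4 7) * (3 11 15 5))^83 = ((3 11 9 15 5)(4 7))^83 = (3 15 11 5 9)(4 7)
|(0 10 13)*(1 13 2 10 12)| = |(0 12 1 13)(2 10)| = 4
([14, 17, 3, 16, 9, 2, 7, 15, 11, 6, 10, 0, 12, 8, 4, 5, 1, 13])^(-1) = (0 11 8 13 17 1 16 3 2 5 15 7 6 9 4 14)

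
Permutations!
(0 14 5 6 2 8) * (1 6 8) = (0 14 5 8)(1 6 2) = [14, 6, 1, 3, 4, 8, 2, 7, 0, 9, 10, 11, 12, 13, 5]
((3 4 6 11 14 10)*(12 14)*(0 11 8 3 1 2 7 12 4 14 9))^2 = (0 4 8 14 1 7 9 11 6 3 10 2 12)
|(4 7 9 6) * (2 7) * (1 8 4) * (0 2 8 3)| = |(0 2 7 9 6 1 3)(4 8)| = 14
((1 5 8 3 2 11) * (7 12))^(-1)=((1 5 8 3 2 11)(7 12))^(-1)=(1 11 2 3 8 5)(7 12)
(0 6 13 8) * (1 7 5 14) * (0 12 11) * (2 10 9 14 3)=(0 6 13 8 12 11)(1 7 5 3 2 10 9 14)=[6, 7, 10, 2, 4, 3, 13, 5, 12, 14, 9, 0, 11, 8, 1]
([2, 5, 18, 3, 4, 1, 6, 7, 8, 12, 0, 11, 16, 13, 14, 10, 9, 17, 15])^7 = (0 18 10 2 15)(1 5)(9 12 16)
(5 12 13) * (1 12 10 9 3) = (1 12 13 5 10 9 3) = [0, 12, 2, 1, 4, 10, 6, 7, 8, 3, 9, 11, 13, 5]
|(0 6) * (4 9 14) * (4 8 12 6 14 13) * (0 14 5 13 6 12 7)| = 9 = |(0 5 13 4 9 6 14 8 7)|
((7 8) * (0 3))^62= ((0 3)(7 8))^62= (8)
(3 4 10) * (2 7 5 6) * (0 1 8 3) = (0 1 8 3 4 10)(2 7 5 6) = [1, 8, 7, 4, 10, 6, 2, 5, 3, 9, 0]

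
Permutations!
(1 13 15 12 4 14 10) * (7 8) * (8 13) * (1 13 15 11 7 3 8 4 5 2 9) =(1 4 14 10 13 11 7 15 12 5 2 9)(3 8) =[0, 4, 9, 8, 14, 2, 6, 15, 3, 1, 13, 7, 5, 11, 10, 12]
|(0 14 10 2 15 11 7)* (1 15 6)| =9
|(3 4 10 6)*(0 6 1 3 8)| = |(0 6 8)(1 3 4 10)| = 12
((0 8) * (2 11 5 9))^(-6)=(2 5)(9 11)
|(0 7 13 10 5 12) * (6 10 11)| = |(0 7 13 11 6 10 5 12)| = 8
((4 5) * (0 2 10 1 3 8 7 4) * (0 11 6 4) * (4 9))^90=((0 2 10 1 3 8 7)(4 5 11 6 9))^90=(11)(0 7 8 3 1 10 2)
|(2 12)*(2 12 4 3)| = 3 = |(12)(2 4 3)|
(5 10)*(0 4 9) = (0 4 9)(5 10) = [4, 1, 2, 3, 9, 10, 6, 7, 8, 0, 5]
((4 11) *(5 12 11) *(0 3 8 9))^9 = (0 3 8 9)(4 5 12 11)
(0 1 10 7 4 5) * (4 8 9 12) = (0 1 10 7 8 9 12 4 5) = [1, 10, 2, 3, 5, 0, 6, 8, 9, 12, 7, 11, 4]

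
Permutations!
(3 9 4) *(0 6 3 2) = [6, 1, 0, 9, 2, 5, 3, 7, 8, 4] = (0 6 3 9 4 2)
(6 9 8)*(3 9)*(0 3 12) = (0 3 9 8 6 12) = [3, 1, 2, 9, 4, 5, 12, 7, 6, 8, 10, 11, 0]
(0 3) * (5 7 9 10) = [3, 1, 2, 0, 4, 7, 6, 9, 8, 10, 5] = (0 3)(5 7 9 10)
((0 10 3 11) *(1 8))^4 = (11)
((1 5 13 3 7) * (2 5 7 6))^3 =((1 7)(2 5 13 3 6))^3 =(1 7)(2 3 5 6 13)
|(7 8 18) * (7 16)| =4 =|(7 8 18 16)|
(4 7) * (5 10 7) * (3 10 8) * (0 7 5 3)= [7, 1, 2, 10, 3, 8, 6, 4, 0, 9, 5]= (0 7 4 3 10 5 8)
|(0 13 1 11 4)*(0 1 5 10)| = 12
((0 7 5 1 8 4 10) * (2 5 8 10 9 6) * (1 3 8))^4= (10)(2 4 5 9 3 6 8)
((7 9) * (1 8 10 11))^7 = ((1 8 10 11)(7 9))^7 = (1 11 10 8)(7 9)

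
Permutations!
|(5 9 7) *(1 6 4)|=|(1 6 4)(5 9 7)|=3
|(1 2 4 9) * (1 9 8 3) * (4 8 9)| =4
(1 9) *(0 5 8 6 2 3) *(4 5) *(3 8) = [4, 9, 8, 0, 5, 3, 2, 7, 6, 1] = (0 4 5 3)(1 9)(2 8 6)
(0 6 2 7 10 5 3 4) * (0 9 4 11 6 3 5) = [3, 1, 7, 11, 9, 5, 2, 10, 8, 4, 0, 6] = (0 3 11 6 2 7 10)(4 9)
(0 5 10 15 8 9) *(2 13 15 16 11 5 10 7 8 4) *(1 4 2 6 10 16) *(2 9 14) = (0 16 11 5 7 8 14 2 13 15 9)(1 4 6 10) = [16, 4, 13, 3, 6, 7, 10, 8, 14, 0, 1, 5, 12, 15, 2, 9, 11]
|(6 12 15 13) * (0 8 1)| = 12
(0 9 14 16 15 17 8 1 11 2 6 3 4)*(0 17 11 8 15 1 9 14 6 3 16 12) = (0 14 12)(1 8 9 6 16)(2 3 4 17 15 11) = [14, 8, 3, 4, 17, 5, 16, 7, 9, 6, 10, 2, 0, 13, 12, 11, 1, 15]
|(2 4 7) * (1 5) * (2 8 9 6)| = |(1 5)(2 4 7 8 9 6)| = 6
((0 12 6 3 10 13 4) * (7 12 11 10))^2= (0 10 4 11 13)(3 12)(6 7)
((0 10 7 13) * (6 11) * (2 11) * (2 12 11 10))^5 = ((0 2 10 7 13)(6 12 11))^5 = (13)(6 11 12)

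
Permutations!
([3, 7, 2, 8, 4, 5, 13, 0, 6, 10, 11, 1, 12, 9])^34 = (0 13 1 8 10)(3 9 7 6 11)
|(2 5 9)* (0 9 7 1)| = 6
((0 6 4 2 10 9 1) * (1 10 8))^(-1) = ((0 6 4 2 8 1)(9 10))^(-1) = (0 1 8 2 4 6)(9 10)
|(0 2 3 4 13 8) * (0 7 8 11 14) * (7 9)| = |(0 2 3 4 13 11 14)(7 8 9)| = 21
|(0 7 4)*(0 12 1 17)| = 6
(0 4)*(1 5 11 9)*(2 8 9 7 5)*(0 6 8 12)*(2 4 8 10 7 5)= [8, 4, 12, 3, 6, 11, 10, 2, 9, 1, 7, 5, 0]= (0 8 9 1 4 6 10 7 2 12)(5 11)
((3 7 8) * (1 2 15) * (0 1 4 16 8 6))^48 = ((0 1 2 15 4 16 8 3 7 6))^48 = (0 7 8 4 2)(1 6 3 16 15)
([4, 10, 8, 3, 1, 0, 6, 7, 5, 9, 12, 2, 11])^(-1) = [5, 4, 11, 3, 0, 8, 6, 7, 2, 9, 1, 12, 10]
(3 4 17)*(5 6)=(3 4 17)(5 6)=[0, 1, 2, 4, 17, 6, 5, 7, 8, 9, 10, 11, 12, 13, 14, 15, 16, 3]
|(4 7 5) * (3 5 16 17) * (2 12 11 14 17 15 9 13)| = 13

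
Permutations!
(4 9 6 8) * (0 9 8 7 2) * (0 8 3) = (0 9 6 7 2 8 4 3) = [9, 1, 8, 0, 3, 5, 7, 2, 4, 6]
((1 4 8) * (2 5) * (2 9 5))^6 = ((1 4 8)(5 9))^6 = (9)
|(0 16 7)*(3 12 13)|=|(0 16 7)(3 12 13)|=3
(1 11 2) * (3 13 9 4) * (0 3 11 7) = (0 3 13 9 4 11 2 1 7) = [3, 7, 1, 13, 11, 5, 6, 0, 8, 4, 10, 2, 12, 9]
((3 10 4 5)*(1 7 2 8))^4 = (10)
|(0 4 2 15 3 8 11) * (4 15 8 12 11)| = 15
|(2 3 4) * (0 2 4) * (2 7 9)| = |(0 7 9 2 3)| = 5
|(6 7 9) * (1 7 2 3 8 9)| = 10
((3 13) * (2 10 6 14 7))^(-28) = ((2 10 6 14 7)(3 13))^(-28) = (2 6 7 10 14)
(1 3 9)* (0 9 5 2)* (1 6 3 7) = [9, 7, 0, 5, 4, 2, 3, 1, 8, 6] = (0 9 6 3 5 2)(1 7)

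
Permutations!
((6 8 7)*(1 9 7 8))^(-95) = (1 9 7 6)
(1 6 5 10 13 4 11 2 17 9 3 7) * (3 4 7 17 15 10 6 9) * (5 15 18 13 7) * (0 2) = [2, 9, 18, 17, 11, 6, 15, 1, 8, 4, 7, 0, 12, 5, 14, 10, 16, 3, 13] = (0 2 18 13 5 6 15 10 7 1 9 4 11)(3 17)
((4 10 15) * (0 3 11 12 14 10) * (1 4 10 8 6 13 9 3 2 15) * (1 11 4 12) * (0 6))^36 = ((0 2 15 10 11 1 12 14 8)(3 4 6 13 9))^36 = (15)(3 4 6 13 9)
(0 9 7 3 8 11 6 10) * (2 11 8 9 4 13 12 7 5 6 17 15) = (0 4 13 12 7 3 9 5 6 10)(2 11 17 15) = [4, 1, 11, 9, 13, 6, 10, 3, 8, 5, 0, 17, 7, 12, 14, 2, 16, 15]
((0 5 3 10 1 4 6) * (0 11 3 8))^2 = ((0 5 8)(1 4 6 11 3 10))^2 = (0 8 5)(1 6 3)(4 11 10)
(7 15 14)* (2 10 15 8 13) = (2 10 15 14 7 8 13) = [0, 1, 10, 3, 4, 5, 6, 8, 13, 9, 15, 11, 12, 2, 7, 14]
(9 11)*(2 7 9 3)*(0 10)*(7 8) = (0 10)(2 8 7 9 11 3) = [10, 1, 8, 2, 4, 5, 6, 9, 7, 11, 0, 3]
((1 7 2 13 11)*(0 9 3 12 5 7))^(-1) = (0 1 11 13 2 7 5 12 3 9)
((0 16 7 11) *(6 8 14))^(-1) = ((0 16 7 11)(6 8 14))^(-1) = (0 11 7 16)(6 14 8)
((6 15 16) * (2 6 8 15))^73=((2 6)(8 15 16))^73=(2 6)(8 15 16)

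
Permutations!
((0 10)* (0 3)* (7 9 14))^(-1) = (0 3 10)(7 14 9)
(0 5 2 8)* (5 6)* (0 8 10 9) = (0 6 5 2 10 9) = [6, 1, 10, 3, 4, 2, 5, 7, 8, 0, 9]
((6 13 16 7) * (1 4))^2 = (6 16)(7 13)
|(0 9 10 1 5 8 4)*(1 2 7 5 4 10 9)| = 15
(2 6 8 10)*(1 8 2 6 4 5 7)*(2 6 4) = (1 8 10 4 5 7) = [0, 8, 2, 3, 5, 7, 6, 1, 10, 9, 4]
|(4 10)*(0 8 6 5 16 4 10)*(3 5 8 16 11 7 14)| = 30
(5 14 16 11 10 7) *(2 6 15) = [0, 1, 6, 3, 4, 14, 15, 5, 8, 9, 7, 10, 12, 13, 16, 2, 11] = (2 6 15)(5 14 16 11 10 7)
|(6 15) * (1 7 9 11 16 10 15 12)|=|(1 7 9 11 16 10 15 6 12)|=9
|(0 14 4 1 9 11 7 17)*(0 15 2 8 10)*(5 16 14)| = |(0 5 16 14 4 1 9 11 7 17 15 2 8 10)| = 14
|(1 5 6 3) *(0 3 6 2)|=|(6)(0 3 1 5 2)|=5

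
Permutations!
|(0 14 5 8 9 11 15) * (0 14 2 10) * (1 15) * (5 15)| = 30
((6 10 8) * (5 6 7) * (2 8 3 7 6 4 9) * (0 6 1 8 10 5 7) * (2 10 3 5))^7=(0 3 2 6)(1 8)(4 5 10 9)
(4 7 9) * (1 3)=(1 3)(4 7 9)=[0, 3, 2, 1, 7, 5, 6, 9, 8, 4]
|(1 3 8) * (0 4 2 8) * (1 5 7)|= |(0 4 2 8 5 7 1 3)|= 8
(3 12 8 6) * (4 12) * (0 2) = (0 2)(3 4 12 8 6) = [2, 1, 0, 4, 12, 5, 3, 7, 6, 9, 10, 11, 8]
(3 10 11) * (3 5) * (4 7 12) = (3 10 11 5)(4 7 12) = [0, 1, 2, 10, 7, 3, 6, 12, 8, 9, 11, 5, 4]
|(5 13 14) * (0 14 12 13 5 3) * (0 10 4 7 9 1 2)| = 18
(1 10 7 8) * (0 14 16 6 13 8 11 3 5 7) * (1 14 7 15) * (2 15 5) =[7, 10, 15, 2, 4, 5, 13, 11, 14, 9, 0, 3, 12, 8, 16, 1, 6] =(0 7 11 3 2 15 1 10)(6 13 8 14 16)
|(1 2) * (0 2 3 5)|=|(0 2 1 3 5)|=5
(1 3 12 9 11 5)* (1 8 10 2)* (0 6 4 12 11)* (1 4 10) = (0 6 10 2 4 12 9)(1 3 11 5 8) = [6, 3, 4, 11, 12, 8, 10, 7, 1, 0, 2, 5, 9]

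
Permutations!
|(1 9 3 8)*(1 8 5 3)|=|(1 9)(3 5)|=2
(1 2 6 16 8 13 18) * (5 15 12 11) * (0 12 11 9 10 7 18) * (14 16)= (0 12 9 10 7 18 1 2 6 14 16 8 13)(5 15 11)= [12, 2, 6, 3, 4, 15, 14, 18, 13, 10, 7, 5, 9, 0, 16, 11, 8, 17, 1]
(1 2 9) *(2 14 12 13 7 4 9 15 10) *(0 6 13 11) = [6, 14, 15, 3, 9, 5, 13, 4, 8, 1, 2, 0, 11, 7, 12, 10] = (0 6 13 7 4 9 1 14 12 11)(2 15 10)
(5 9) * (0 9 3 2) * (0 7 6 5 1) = (0 9 1)(2 7 6 5 3) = [9, 0, 7, 2, 4, 3, 5, 6, 8, 1]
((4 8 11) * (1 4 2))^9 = ((1 4 8 11 2))^9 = (1 2 11 8 4)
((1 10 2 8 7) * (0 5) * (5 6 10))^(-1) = (0 5 1 7 8 2 10 6)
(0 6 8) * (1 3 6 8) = (0 8)(1 3 6) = [8, 3, 2, 6, 4, 5, 1, 7, 0]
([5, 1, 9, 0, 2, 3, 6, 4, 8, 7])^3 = (2 4 7 9)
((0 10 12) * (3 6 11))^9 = (12)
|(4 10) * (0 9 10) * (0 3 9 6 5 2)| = |(0 6 5 2)(3 9 10 4)| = 4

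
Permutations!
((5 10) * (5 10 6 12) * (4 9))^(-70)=(5 12 6)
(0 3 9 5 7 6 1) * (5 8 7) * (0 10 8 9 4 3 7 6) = (0 7)(1 10 8 6)(3 4) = [7, 10, 2, 4, 3, 5, 1, 0, 6, 9, 8]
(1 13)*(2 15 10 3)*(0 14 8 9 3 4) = [14, 13, 15, 2, 0, 5, 6, 7, 9, 3, 4, 11, 12, 1, 8, 10] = (0 14 8 9 3 2 15 10 4)(1 13)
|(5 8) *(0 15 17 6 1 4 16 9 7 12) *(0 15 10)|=|(0 10)(1 4 16 9 7 12 15 17 6)(5 8)|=18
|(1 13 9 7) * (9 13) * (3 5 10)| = 3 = |(13)(1 9 7)(3 5 10)|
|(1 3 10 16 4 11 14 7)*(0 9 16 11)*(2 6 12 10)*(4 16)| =|(16)(0 9 4)(1 3 2 6 12 10 11 14 7)| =9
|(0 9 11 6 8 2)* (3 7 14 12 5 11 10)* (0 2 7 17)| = |(0 9 10 3 17)(5 11 6 8 7 14 12)| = 35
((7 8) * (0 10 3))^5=(0 3 10)(7 8)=((0 10 3)(7 8))^5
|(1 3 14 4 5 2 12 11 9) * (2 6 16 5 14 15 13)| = 24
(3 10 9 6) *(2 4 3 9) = [0, 1, 4, 10, 3, 5, 9, 7, 8, 6, 2] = (2 4 3 10)(6 9)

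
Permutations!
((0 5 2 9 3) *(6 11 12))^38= ((0 5 2 9 3)(6 11 12))^38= (0 9 5 3 2)(6 12 11)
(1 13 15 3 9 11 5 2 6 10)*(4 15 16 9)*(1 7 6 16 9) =[0, 13, 16, 4, 15, 2, 10, 6, 8, 11, 7, 5, 12, 9, 14, 3, 1] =(1 13 9 11 5 2 16)(3 4 15)(6 10 7)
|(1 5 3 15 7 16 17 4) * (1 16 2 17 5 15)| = 9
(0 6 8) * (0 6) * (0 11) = (0 11)(6 8) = [11, 1, 2, 3, 4, 5, 8, 7, 6, 9, 10, 0]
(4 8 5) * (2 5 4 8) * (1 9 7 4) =(1 9 7 4 2 5 8) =[0, 9, 5, 3, 2, 8, 6, 4, 1, 7]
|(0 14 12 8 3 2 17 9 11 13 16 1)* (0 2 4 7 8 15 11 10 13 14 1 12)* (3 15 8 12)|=16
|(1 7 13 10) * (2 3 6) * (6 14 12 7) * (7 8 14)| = |(1 6 2 3 7 13 10)(8 14 12)| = 21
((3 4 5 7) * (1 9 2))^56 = ((1 9 2)(3 4 5 7))^56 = (1 2 9)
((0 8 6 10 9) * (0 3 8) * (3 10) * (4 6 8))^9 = ((3 4 6)(9 10))^9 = (9 10)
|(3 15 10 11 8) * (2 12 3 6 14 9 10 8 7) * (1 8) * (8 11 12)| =|(1 11 7 2 8 6 14 9 10 12 3 15)| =12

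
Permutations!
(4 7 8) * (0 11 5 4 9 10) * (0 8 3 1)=[11, 0, 2, 1, 7, 4, 6, 3, 9, 10, 8, 5]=(0 11 5 4 7 3 1)(8 9 10)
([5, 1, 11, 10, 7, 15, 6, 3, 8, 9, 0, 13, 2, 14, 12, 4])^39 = [7, 1, 12, 15, 0, 3, 6, 5, 8, 9, 4, 2, 14, 11, 13, 10]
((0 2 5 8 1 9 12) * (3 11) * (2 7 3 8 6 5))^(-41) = ((0 7 3 11 8 1 9 12)(5 6))^(-41) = (0 12 9 1 8 11 3 7)(5 6)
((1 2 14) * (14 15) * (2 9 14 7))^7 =(1 9 14)(2 15 7) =((1 9 14)(2 15 7))^7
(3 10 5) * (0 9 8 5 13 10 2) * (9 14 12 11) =(0 14 12 11 9 8 5 3 2)(10 13) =[14, 1, 0, 2, 4, 3, 6, 7, 5, 8, 13, 9, 11, 10, 12]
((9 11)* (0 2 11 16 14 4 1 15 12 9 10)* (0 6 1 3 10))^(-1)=((0 2 11)(1 15 12 9 16 14 4 3 10 6))^(-1)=(0 11 2)(1 6 10 3 4 14 16 9 12 15)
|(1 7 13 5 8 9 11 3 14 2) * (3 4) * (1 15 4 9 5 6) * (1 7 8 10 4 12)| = |(1 8 5 10 4 3 14 2 15 12)(6 7 13)(9 11)| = 30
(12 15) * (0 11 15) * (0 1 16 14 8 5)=(0 11 15 12 1 16 14 8 5)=[11, 16, 2, 3, 4, 0, 6, 7, 5, 9, 10, 15, 1, 13, 8, 12, 14]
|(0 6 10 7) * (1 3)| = 4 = |(0 6 10 7)(1 3)|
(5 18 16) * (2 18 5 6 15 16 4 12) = (2 18 4 12)(6 15 16) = [0, 1, 18, 3, 12, 5, 15, 7, 8, 9, 10, 11, 2, 13, 14, 16, 6, 17, 4]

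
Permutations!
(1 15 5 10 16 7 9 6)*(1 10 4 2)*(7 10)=(1 15 5 4 2)(6 7 9)(10 16)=[0, 15, 1, 3, 2, 4, 7, 9, 8, 6, 16, 11, 12, 13, 14, 5, 10]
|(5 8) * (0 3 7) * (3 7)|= 2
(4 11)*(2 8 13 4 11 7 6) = [0, 1, 8, 3, 7, 5, 2, 6, 13, 9, 10, 11, 12, 4] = (2 8 13 4 7 6)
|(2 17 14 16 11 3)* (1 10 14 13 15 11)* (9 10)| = |(1 9 10 14 16)(2 17 13 15 11 3)| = 30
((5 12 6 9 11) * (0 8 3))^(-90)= (12)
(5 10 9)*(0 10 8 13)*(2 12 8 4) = (0 10 9 5 4 2 12 8 13) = [10, 1, 12, 3, 2, 4, 6, 7, 13, 5, 9, 11, 8, 0]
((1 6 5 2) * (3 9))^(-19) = (1 6 5 2)(3 9)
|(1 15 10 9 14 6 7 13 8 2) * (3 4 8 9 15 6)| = |(1 6 7 13 9 14 3 4 8 2)(10 15)| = 10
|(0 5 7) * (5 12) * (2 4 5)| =6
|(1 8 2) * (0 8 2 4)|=|(0 8 4)(1 2)|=6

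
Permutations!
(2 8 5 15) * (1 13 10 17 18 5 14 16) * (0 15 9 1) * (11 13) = [15, 11, 8, 3, 4, 9, 6, 7, 14, 1, 17, 13, 12, 10, 16, 2, 0, 18, 5] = (0 15 2 8 14 16)(1 11 13 10 17 18 5 9)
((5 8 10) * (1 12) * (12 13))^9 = (13)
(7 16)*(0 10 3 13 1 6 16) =(0 10 3 13 1 6 16 7) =[10, 6, 2, 13, 4, 5, 16, 0, 8, 9, 3, 11, 12, 1, 14, 15, 7]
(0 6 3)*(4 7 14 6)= (0 4 7 14 6 3)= [4, 1, 2, 0, 7, 5, 3, 14, 8, 9, 10, 11, 12, 13, 6]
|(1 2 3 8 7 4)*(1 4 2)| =4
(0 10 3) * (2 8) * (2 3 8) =(0 10 8 3) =[10, 1, 2, 0, 4, 5, 6, 7, 3, 9, 8]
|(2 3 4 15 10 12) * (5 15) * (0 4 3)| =7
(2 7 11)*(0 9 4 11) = [9, 1, 7, 3, 11, 5, 6, 0, 8, 4, 10, 2] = (0 9 4 11 2 7)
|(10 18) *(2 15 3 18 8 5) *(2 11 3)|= 6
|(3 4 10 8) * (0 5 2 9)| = 4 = |(0 5 2 9)(3 4 10 8)|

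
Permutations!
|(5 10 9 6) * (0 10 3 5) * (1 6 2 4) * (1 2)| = |(0 10 9 1 6)(2 4)(3 5)| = 10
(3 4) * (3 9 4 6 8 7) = [0, 1, 2, 6, 9, 5, 8, 3, 7, 4] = (3 6 8 7)(4 9)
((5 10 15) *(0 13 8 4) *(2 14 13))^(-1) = ((0 2 14 13 8 4)(5 10 15))^(-1) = (0 4 8 13 14 2)(5 15 10)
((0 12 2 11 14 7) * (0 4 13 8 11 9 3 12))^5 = ((2 9 3 12)(4 13 8 11 14 7))^5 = (2 9 3 12)(4 7 14 11 8 13)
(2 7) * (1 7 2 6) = (1 7 6) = [0, 7, 2, 3, 4, 5, 1, 6]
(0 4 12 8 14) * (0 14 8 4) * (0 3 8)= [3, 1, 2, 8, 12, 5, 6, 7, 0, 9, 10, 11, 4, 13, 14]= (14)(0 3 8)(4 12)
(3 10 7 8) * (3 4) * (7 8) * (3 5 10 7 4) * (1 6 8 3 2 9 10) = (1 6 8 2 9 10 3 7 4 5) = [0, 6, 9, 7, 5, 1, 8, 4, 2, 10, 3]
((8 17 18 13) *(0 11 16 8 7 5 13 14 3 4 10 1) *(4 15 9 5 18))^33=(0 11 16 8 17 4 10 1)(3 15 9 5 13 7 18 14)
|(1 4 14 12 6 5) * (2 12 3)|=8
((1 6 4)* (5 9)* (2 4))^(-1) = (1 4 2 6)(5 9)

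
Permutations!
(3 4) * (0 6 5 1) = (0 6 5 1)(3 4) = [6, 0, 2, 4, 3, 1, 5]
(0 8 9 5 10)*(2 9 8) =(0 2 9 5 10) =[2, 1, 9, 3, 4, 10, 6, 7, 8, 5, 0]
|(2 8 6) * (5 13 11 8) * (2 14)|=|(2 5 13 11 8 6 14)|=7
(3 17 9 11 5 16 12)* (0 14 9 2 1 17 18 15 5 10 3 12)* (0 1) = (0 14 9 11 10 3 18 15 5 16 1 17 2) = [14, 17, 0, 18, 4, 16, 6, 7, 8, 11, 3, 10, 12, 13, 9, 5, 1, 2, 15]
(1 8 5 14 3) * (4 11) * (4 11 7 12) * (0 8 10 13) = (0 8 5 14 3 1 10 13)(4 7 12) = [8, 10, 2, 1, 7, 14, 6, 12, 5, 9, 13, 11, 4, 0, 3]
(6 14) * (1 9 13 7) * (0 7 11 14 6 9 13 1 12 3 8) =(0 7 12 3 8)(1 13 11 14 9) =[7, 13, 2, 8, 4, 5, 6, 12, 0, 1, 10, 14, 3, 11, 9]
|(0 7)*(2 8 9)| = 6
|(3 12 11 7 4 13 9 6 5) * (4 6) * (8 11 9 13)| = |(13)(3 12 9 4 8 11 7 6 5)| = 9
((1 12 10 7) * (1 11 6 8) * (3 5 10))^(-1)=((1 12 3 5 10 7 11 6 8))^(-1)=(1 8 6 11 7 10 5 3 12)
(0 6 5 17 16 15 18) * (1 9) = (0 6 5 17 16 15 18)(1 9) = [6, 9, 2, 3, 4, 17, 5, 7, 8, 1, 10, 11, 12, 13, 14, 18, 15, 16, 0]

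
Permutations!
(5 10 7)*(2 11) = [0, 1, 11, 3, 4, 10, 6, 5, 8, 9, 7, 2] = (2 11)(5 10 7)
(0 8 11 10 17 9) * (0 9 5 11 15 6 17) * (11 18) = [8, 1, 2, 3, 4, 18, 17, 7, 15, 9, 0, 10, 12, 13, 14, 6, 16, 5, 11] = (0 8 15 6 17 5 18 11 10)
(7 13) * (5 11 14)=(5 11 14)(7 13)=[0, 1, 2, 3, 4, 11, 6, 13, 8, 9, 10, 14, 12, 7, 5]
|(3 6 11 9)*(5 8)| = |(3 6 11 9)(5 8)| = 4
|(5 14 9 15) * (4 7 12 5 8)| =8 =|(4 7 12 5 14 9 15 8)|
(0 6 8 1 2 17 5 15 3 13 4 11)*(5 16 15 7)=(0 6 8 1 2 17 16 15 3 13 4 11)(5 7)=[6, 2, 17, 13, 11, 7, 8, 5, 1, 9, 10, 0, 12, 4, 14, 3, 15, 16]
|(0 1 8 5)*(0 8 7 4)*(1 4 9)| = |(0 4)(1 7 9)(5 8)| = 6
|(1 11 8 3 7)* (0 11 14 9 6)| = 9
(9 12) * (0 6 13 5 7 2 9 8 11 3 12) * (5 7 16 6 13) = (0 13 7 2 9)(3 12 8 11)(5 16 6) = [13, 1, 9, 12, 4, 16, 5, 2, 11, 0, 10, 3, 8, 7, 14, 15, 6]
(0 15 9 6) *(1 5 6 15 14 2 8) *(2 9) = (0 14 9 15 2 8 1 5 6) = [14, 5, 8, 3, 4, 6, 0, 7, 1, 15, 10, 11, 12, 13, 9, 2]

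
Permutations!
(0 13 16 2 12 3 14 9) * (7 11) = (0 13 16 2 12 3 14 9)(7 11) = [13, 1, 12, 14, 4, 5, 6, 11, 8, 0, 10, 7, 3, 16, 9, 15, 2]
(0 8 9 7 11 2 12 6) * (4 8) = (0 4 8 9 7 11 2 12 6) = [4, 1, 12, 3, 8, 5, 0, 11, 9, 7, 10, 2, 6]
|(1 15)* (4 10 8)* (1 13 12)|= 12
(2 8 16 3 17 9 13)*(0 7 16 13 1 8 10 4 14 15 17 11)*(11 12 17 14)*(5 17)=[7, 8, 10, 12, 11, 17, 6, 16, 13, 1, 4, 0, 5, 2, 15, 14, 3, 9]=(0 7 16 3 12 5 17 9 1 8 13 2 10 4 11)(14 15)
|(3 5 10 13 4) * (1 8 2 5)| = |(1 8 2 5 10 13 4 3)| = 8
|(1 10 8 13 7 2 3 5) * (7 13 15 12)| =9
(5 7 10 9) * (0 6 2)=(0 6 2)(5 7 10 9)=[6, 1, 0, 3, 4, 7, 2, 10, 8, 5, 9]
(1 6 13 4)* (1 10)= (1 6 13 4 10)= [0, 6, 2, 3, 10, 5, 13, 7, 8, 9, 1, 11, 12, 4]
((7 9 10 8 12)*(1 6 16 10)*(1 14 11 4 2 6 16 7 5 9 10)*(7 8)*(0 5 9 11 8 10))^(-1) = ((0 5 11 4 2 6 10 7)(1 16)(8 12 9 14))^(-1) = (0 7 10 6 2 4 11 5)(1 16)(8 14 9 12)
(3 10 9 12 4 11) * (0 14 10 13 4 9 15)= (0 14 10 15)(3 13 4 11)(9 12)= [14, 1, 2, 13, 11, 5, 6, 7, 8, 12, 15, 3, 9, 4, 10, 0]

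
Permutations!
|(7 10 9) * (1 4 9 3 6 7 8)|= 4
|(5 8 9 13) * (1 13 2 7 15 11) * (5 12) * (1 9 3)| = |(1 13 12 5 8 3)(2 7 15 11 9)| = 30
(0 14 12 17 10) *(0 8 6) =(0 14 12 17 10 8 6) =[14, 1, 2, 3, 4, 5, 0, 7, 6, 9, 8, 11, 17, 13, 12, 15, 16, 10]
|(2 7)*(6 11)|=2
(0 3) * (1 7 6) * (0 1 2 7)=(0 3 1)(2 7 6)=[3, 0, 7, 1, 4, 5, 2, 6]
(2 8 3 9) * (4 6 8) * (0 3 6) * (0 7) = [3, 1, 4, 9, 7, 5, 8, 0, 6, 2] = (0 3 9 2 4 7)(6 8)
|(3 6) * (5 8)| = |(3 6)(5 8)| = 2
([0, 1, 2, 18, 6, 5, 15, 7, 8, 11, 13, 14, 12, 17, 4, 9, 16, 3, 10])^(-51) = [0, 1, 2, 17, 9, 5, 11, 7, 8, 4, 18, 6, 12, 10, 15, 14, 16, 13, 3]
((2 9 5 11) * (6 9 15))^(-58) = ((2 15 6 9 5 11))^(-58) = (2 6 5)(9 11 15)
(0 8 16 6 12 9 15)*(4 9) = (0 8 16 6 12 4 9 15) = [8, 1, 2, 3, 9, 5, 12, 7, 16, 15, 10, 11, 4, 13, 14, 0, 6]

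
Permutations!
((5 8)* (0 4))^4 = ((0 4)(5 8))^4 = (8)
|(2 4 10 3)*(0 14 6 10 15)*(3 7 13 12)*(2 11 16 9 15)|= |(0 14 6 10 7 13 12 3 11 16 9 15)(2 4)|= 12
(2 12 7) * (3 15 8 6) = (2 12 7)(3 15 8 6) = [0, 1, 12, 15, 4, 5, 3, 2, 6, 9, 10, 11, 7, 13, 14, 8]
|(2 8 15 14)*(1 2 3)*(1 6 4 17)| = |(1 2 8 15 14 3 6 4 17)| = 9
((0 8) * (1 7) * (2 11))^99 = (0 8)(1 7)(2 11)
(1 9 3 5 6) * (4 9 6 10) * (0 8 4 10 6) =[8, 0, 2, 5, 9, 6, 1, 7, 4, 3, 10] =(10)(0 8 4 9 3 5 6 1)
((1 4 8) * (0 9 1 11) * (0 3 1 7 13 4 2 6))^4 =(0 4 1 9 8 2 7 11 6 13 3)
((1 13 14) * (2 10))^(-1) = ((1 13 14)(2 10))^(-1) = (1 14 13)(2 10)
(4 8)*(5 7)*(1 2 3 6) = [0, 2, 3, 6, 8, 7, 1, 5, 4] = (1 2 3 6)(4 8)(5 7)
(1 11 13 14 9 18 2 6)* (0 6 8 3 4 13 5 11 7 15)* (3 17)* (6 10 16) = (0 10 16 6 1 7 15)(2 8 17 3 4 13 14 9 18)(5 11) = [10, 7, 8, 4, 13, 11, 1, 15, 17, 18, 16, 5, 12, 14, 9, 0, 6, 3, 2]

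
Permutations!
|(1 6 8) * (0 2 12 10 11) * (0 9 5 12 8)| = |(0 2 8 1 6)(5 12 10 11 9)| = 5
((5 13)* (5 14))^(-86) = ((5 13 14))^(-86) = (5 13 14)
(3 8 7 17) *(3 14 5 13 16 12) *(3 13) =[0, 1, 2, 8, 4, 3, 6, 17, 7, 9, 10, 11, 13, 16, 5, 15, 12, 14] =(3 8 7 17 14 5)(12 13 16)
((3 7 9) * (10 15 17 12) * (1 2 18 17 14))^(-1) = (1 14 15 10 12 17 18 2)(3 9 7)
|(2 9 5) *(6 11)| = 6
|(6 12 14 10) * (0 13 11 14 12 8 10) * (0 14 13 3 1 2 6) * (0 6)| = |(14)(0 3 1 2)(6 8 10)(11 13)| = 12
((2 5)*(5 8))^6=(8)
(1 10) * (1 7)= (1 10 7)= [0, 10, 2, 3, 4, 5, 6, 1, 8, 9, 7]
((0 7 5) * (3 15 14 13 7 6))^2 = (0 3 14 7)(5 6 15 13)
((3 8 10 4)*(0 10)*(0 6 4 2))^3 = ((0 10 2)(3 8 6 4))^3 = (10)(3 4 6 8)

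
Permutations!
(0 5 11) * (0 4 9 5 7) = (0 7)(4 9 5 11) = [7, 1, 2, 3, 9, 11, 6, 0, 8, 5, 10, 4]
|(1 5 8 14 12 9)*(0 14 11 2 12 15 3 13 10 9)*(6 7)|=|(0 14 15 3 13 10 9 1 5 8 11 2 12)(6 7)|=26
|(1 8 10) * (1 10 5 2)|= 4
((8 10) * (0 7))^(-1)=((0 7)(8 10))^(-1)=(0 7)(8 10)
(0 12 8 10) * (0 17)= [12, 1, 2, 3, 4, 5, 6, 7, 10, 9, 17, 11, 8, 13, 14, 15, 16, 0]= (0 12 8 10 17)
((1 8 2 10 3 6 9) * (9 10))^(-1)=(1 9 2 8)(3 10 6)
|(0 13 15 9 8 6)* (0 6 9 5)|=|(0 13 15 5)(8 9)|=4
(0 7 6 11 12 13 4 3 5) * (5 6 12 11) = (0 7 12 13 4 3 6 5) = [7, 1, 2, 6, 3, 0, 5, 12, 8, 9, 10, 11, 13, 4]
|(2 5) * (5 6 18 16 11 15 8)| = |(2 6 18 16 11 15 8 5)| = 8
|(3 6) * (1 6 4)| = |(1 6 3 4)| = 4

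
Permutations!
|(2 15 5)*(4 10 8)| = 3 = |(2 15 5)(4 10 8)|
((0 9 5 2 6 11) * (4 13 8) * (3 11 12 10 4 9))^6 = ((0 3 11)(2 6 12 10 4 13 8 9 5))^6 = (2 8 10)(4 6 9)(5 13 12)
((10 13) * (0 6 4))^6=(13)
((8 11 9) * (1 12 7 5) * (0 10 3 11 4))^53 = ((0 10 3 11 9 8 4)(1 12 7 5))^53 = (0 9 10 8 3 4 11)(1 12 7 5)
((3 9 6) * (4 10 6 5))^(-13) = ((3 9 5 4 10 6))^(-13) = (3 6 10 4 5 9)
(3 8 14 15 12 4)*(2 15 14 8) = (2 15 12 4 3) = [0, 1, 15, 2, 3, 5, 6, 7, 8, 9, 10, 11, 4, 13, 14, 12]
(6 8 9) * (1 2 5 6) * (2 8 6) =(1 8 9)(2 5) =[0, 8, 5, 3, 4, 2, 6, 7, 9, 1]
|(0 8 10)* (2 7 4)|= |(0 8 10)(2 7 4)|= 3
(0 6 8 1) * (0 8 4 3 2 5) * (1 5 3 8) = (0 6 4 8 5)(2 3) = [6, 1, 3, 2, 8, 0, 4, 7, 5]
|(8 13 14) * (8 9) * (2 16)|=4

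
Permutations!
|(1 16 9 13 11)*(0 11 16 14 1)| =6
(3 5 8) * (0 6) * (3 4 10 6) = [3, 1, 2, 5, 10, 8, 0, 7, 4, 9, 6] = (0 3 5 8 4 10 6)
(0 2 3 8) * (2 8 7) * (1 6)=(0 8)(1 6)(2 3 7)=[8, 6, 3, 7, 4, 5, 1, 2, 0]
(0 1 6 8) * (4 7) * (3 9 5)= (0 1 6 8)(3 9 5)(4 7)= [1, 6, 2, 9, 7, 3, 8, 4, 0, 5]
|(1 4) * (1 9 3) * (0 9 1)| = |(0 9 3)(1 4)| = 6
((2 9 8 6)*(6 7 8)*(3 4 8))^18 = (9)(3 8)(4 7)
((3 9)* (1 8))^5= ((1 8)(3 9))^5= (1 8)(3 9)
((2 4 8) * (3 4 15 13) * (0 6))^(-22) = ((0 6)(2 15 13 3 4 8))^(-22) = (2 13 4)(3 8 15)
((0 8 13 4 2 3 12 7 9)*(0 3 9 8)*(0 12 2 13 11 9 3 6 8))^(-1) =(0 7 12)(2 3)(4 13)(6 9 11 8)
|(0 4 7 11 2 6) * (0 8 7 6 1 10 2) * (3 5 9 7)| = 9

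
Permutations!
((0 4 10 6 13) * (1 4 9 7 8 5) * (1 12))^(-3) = ((0 9 7 8 5 12 1 4 10 6 13))^(-3) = (0 10 12 7 13 4 5 9 6 1 8)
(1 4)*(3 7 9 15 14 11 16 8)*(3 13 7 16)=(1 4)(3 16 8 13 7 9 15 14 11)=[0, 4, 2, 16, 1, 5, 6, 9, 13, 15, 10, 3, 12, 7, 11, 14, 8]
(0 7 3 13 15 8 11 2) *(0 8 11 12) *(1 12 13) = (0 7 3 1 12)(2 8 13 15 11) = [7, 12, 8, 1, 4, 5, 6, 3, 13, 9, 10, 2, 0, 15, 14, 11]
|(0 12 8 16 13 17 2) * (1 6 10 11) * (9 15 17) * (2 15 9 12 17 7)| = 20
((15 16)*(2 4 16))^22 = ((2 4 16 15))^22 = (2 16)(4 15)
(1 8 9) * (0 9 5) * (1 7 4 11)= (0 9 7 4 11 1 8 5)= [9, 8, 2, 3, 11, 0, 6, 4, 5, 7, 10, 1]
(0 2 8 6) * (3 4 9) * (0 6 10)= (0 2 8 10)(3 4 9)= [2, 1, 8, 4, 9, 5, 6, 7, 10, 3, 0]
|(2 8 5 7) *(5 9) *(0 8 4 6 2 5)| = |(0 8 9)(2 4 6)(5 7)| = 6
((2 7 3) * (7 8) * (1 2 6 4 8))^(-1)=((1 2)(3 6 4 8 7))^(-1)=(1 2)(3 7 8 4 6)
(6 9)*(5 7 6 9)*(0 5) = [5, 1, 2, 3, 4, 7, 0, 6, 8, 9] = (9)(0 5 7 6)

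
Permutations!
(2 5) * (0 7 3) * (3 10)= (0 7 10 3)(2 5)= [7, 1, 5, 0, 4, 2, 6, 10, 8, 9, 3]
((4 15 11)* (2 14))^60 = (15)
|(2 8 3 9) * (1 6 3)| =6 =|(1 6 3 9 2 8)|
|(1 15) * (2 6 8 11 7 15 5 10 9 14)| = 11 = |(1 5 10 9 14 2 6 8 11 7 15)|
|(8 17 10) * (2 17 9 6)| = 6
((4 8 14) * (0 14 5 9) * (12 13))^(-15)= ((0 14 4 8 5 9)(12 13))^(-15)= (0 8)(4 9)(5 14)(12 13)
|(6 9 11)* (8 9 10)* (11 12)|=|(6 10 8 9 12 11)|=6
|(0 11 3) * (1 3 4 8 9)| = 7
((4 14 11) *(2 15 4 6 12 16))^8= (16)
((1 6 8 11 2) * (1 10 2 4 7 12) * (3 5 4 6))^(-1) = ((1 3 5 4 7 12)(2 10)(6 8 11))^(-1) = (1 12 7 4 5 3)(2 10)(6 11 8)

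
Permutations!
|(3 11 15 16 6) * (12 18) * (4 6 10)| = |(3 11 15 16 10 4 6)(12 18)| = 14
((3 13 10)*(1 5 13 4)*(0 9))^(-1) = (0 9)(1 4 3 10 13 5)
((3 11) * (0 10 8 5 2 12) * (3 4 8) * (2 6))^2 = ((0 10 3 11 4 8 5 6 2 12))^2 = (0 3 4 5 2)(6 12 10 11 8)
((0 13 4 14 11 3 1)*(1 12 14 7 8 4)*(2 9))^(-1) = ((0 13 1)(2 9)(3 12 14 11)(4 7 8))^(-1) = (0 1 13)(2 9)(3 11 14 12)(4 8 7)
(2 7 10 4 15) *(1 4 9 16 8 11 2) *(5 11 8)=(1 4 15)(2 7 10 9 16 5 11)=[0, 4, 7, 3, 15, 11, 6, 10, 8, 16, 9, 2, 12, 13, 14, 1, 5]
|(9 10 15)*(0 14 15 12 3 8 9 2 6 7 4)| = |(0 14 15 2 6 7 4)(3 8 9 10 12)| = 35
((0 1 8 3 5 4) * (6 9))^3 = ((0 1 8 3 5 4)(6 9))^3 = (0 3)(1 5)(4 8)(6 9)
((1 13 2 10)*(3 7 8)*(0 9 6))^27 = ((0 9 6)(1 13 2 10)(3 7 8))^27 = (1 10 2 13)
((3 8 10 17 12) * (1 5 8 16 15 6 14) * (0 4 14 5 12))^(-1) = ((0 4 14 1 12 3 16 15 6 5 8 10 17))^(-1) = (0 17 10 8 5 6 15 16 3 12 1 14 4)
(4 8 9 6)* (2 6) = [0, 1, 6, 3, 8, 5, 4, 7, 9, 2] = (2 6 4 8 9)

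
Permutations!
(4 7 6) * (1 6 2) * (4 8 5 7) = (1 6 8 5 7 2) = [0, 6, 1, 3, 4, 7, 8, 2, 5]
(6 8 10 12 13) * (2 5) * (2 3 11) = [0, 1, 5, 11, 4, 3, 8, 7, 10, 9, 12, 2, 13, 6] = (2 5 3 11)(6 8 10 12 13)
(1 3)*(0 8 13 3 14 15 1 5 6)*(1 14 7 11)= [8, 7, 2, 5, 4, 6, 0, 11, 13, 9, 10, 1, 12, 3, 15, 14]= (0 8 13 3 5 6)(1 7 11)(14 15)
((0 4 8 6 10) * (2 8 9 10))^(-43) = (0 4 9 10)(2 6 8)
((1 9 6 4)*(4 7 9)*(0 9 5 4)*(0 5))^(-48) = ((0 9 6 7)(1 5 4))^(-48) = (9)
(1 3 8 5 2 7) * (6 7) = (1 3 8 5 2 6 7) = [0, 3, 6, 8, 4, 2, 7, 1, 5]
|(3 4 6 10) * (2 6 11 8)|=7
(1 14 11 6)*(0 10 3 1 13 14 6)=(0 10 3 1 6 13 14 11)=[10, 6, 2, 1, 4, 5, 13, 7, 8, 9, 3, 0, 12, 14, 11]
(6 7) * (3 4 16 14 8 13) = (3 4 16 14 8 13)(6 7) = [0, 1, 2, 4, 16, 5, 7, 6, 13, 9, 10, 11, 12, 3, 8, 15, 14]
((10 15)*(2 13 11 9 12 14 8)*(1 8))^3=(1 13 12 8 11 14 2 9)(10 15)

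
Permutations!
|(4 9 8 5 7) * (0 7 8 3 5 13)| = |(0 7 4 9 3 5 8 13)| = 8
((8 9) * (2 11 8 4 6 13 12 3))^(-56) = (2 12 6 9 11 3 13 4 8)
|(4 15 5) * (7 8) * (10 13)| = 6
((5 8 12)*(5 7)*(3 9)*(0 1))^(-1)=((0 1)(3 9)(5 8 12 7))^(-1)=(0 1)(3 9)(5 7 12 8)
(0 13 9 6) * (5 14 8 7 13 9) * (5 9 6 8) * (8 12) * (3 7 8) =(0 6)(3 7 13 9 12)(5 14) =[6, 1, 2, 7, 4, 14, 0, 13, 8, 12, 10, 11, 3, 9, 5]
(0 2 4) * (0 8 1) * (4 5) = [2, 0, 5, 3, 8, 4, 6, 7, 1] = (0 2 5 4 8 1)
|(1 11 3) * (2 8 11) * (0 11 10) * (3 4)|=8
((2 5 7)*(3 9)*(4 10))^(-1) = ((2 5 7)(3 9)(4 10))^(-1) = (2 7 5)(3 9)(4 10)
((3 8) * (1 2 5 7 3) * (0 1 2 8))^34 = ((0 1 8 2 5 7 3))^34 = (0 3 7 5 2 8 1)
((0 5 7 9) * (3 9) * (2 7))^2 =((0 5 2 7 3 9))^2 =(0 2 3)(5 7 9)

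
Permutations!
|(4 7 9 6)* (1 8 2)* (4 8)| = 7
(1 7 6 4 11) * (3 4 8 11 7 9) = (1 9 3 4 7 6 8 11) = [0, 9, 2, 4, 7, 5, 8, 6, 11, 3, 10, 1]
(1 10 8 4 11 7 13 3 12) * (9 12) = (1 10 8 4 11 7 13 3 9 12) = [0, 10, 2, 9, 11, 5, 6, 13, 4, 12, 8, 7, 1, 3]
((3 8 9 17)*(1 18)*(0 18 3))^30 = ((0 18 1 3 8 9 17))^30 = (0 1 8 17 18 3 9)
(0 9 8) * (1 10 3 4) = [9, 10, 2, 4, 1, 5, 6, 7, 0, 8, 3] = (0 9 8)(1 10 3 4)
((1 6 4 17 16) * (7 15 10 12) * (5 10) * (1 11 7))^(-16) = ((1 6 4 17 16 11 7 15 5 10 12))^(-16) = (1 7 6 15 4 5 17 10 16 12 11)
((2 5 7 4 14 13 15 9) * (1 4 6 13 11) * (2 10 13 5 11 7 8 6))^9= (1 7)(2 4)(9 10 13 15)(11 14)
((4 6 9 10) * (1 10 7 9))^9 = (1 10 4 6)(7 9) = ((1 10 4 6)(7 9))^9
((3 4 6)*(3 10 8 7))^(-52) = (3 6 8)(4 10 7)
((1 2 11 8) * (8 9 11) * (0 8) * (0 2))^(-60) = (11)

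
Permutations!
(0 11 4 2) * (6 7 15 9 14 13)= [11, 1, 0, 3, 2, 5, 7, 15, 8, 14, 10, 4, 12, 6, 13, 9]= (0 11 4 2)(6 7 15 9 14 13)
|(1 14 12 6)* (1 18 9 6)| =3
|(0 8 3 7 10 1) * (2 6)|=|(0 8 3 7 10 1)(2 6)|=6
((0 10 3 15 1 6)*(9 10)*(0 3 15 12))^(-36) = (0 1)(3 10)(6 9)(12 15)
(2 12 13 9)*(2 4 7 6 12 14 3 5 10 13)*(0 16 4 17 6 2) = [16, 1, 14, 5, 7, 10, 12, 2, 8, 17, 13, 11, 0, 9, 3, 15, 4, 6] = (0 16 4 7 2 14 3 5 10 13 9 17 6 12)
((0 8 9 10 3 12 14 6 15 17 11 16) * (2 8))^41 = ((0 2 8 9 10 3 12 14 6 15 17 11 16))^41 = (0 8 10 12 6 17 16 2 9 3 14 15 11)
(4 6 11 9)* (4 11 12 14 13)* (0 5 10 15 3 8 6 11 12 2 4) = [5, 1, 4, 8, 11, 10, 2, 7, 6, 12, 15, 9, 14, 0, 13, 3] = (0 5 10 15 3 8 6 2 4 11 9 12 14 13)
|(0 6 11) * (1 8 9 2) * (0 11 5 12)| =4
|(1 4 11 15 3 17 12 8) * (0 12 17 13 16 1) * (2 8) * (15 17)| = 8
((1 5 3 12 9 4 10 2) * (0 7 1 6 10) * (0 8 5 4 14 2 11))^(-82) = (0 1 8 3 9 2 10)(4 5 12 14 6 11 7)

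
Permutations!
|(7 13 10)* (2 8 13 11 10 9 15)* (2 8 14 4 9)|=21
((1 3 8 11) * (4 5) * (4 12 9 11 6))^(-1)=(1 11 9 12 5 4 6 8 3)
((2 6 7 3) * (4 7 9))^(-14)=(2 7 9)(3 4 6)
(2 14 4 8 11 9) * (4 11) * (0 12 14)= [12, 1, 0, 3, 8, 5, 6, 7, 4, 2, 10, 9, 14, 13, 11]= (0 12 14 11 9 2)(4 8)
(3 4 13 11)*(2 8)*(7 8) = [0, 1, 7, 4, 13, 5, 6, 8, 2, 9, 10, 3, 12, 11] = (2 7 8)(3 4 13 11)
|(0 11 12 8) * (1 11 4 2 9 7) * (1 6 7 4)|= |(0 1 11 12 8)(2 9 4)(6 7)|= 30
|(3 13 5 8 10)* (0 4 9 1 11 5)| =|(0 4 9 1 11 5 8 10 3 13)| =10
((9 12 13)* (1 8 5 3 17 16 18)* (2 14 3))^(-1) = (1 18 16 17 3 14 2 5 8)(9 13 12)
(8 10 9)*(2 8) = (2 8 10 9) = [0, 1, 8, 3, 4, 5, 6, 7, 10, 2, 9]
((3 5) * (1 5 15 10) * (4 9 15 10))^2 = ((1 5 3 10)(4 9 15))^2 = (1 3)(4 15 9)(5 10)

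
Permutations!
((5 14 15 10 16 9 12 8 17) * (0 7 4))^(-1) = (0 4 7)(5 17 8 12 9 16 10 15 14) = ((0 7 4)(5 14 15 10 16 9 12 8 17))^(-1)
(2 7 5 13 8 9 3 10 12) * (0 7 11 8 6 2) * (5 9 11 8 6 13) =(13)(0 7 9 3 10 12)(2 8 11 6) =[7, 1, 8, 10, 4, 5, 2, 9, 11, 3, 12, 6, 0, 13]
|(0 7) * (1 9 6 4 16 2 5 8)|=8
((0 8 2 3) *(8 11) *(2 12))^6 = ((0 11 8 12 2 3))^6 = (12)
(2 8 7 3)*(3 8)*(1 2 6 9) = [0, 2, 3, 6, 4, 5, 9, 8, 7, 1] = (1 2 3 6 9)(7 8)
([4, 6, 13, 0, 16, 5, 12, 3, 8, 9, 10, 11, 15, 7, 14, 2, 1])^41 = (0 13 12 16 3 2 6 4 7 15 1)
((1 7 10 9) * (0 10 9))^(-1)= ((0 10)(1 7 9))^(-1)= (0 10)(1 9 7)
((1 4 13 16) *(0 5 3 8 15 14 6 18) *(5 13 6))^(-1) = ((0 13 16 1 4 6 18)(3 8 15 14 5))^(-1) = (0 18 6 4 1 16 13)(3 5 14 15 8)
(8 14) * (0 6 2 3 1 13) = (0 6 2 3 1 13)(8 14) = [6, 13, 3, 1, 4, 5, 2, 7, 14, 9, 10, 11, 12, 0, 8]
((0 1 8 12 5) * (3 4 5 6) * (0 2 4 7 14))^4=((0 1 8 12 6 3 7 14)(2 4 5))^4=(0 6)(1 3)(2 4 5)(7 8)(12 14)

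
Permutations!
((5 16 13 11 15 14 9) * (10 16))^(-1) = ((5 10 16 13 11 15 14 9))^(-1) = (5 9 14 15 11 13 16 10)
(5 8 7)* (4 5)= (4 5 8 7)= [0, 1, 2, 3, 5, 8, 6, 4, 7]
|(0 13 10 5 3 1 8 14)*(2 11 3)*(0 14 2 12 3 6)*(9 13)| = 12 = |(14)(0 9 13 10 5 12 3 1 8 2 11 6)|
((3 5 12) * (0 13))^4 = ((0 13)(3 5 12))^4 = (13)(3 5 12)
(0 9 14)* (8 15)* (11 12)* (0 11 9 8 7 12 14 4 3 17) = (0 8 15 7 12 9 4 3 17)(11 14) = [8, 1, 2, 17, 3, 5, 6, 12, 15, 4, 10, 14, 9, 13, 11, 7, 16, 0]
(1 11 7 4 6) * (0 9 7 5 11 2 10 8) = (0 9 7 4 6 1 2 10 8)(5 11) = [9, 2, 10, 3, 6, 11, 1, 4, 0, 7, 8, 5]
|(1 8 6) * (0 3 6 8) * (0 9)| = |(0 3 6 1 9)| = 5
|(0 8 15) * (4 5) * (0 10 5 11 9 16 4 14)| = 12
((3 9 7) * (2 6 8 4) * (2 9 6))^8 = ((3 6 8 4 9 7))^8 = (3 8 9)(4 7 6)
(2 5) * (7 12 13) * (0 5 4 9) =(0 5 2 4 9)(7 12 13) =[5, 1, 4, 3, 9, 2, 6, 12, 8, 0, 10, 11, 13, 7]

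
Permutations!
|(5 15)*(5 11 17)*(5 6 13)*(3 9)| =6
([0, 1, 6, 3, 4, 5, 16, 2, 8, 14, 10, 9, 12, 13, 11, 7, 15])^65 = [0, 1, 2, 3, 4, 5, 6, 7, 8, 11, 10, 14, 12, 13, 9, 15, 16]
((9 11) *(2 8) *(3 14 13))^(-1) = (2 8)(3 13 14)(9 11)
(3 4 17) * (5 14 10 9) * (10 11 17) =(3 4 10 9 5 14 11 17) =[0, 1, 2, 4, 10, 14, 6, 7, 8, 5, 9, 17, 12, 13, 11, 15, 16, 3]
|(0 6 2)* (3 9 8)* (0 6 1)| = |(0 1)(2 6)(3 9 8)| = 6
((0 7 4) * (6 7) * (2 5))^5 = ((0 6 7 4)(2 5))^5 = (0 6 7 4)(2 5)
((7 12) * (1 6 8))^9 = (7 12)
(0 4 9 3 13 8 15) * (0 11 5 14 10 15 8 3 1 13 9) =(0 4)(1 13 3 9)(5 14 10 15 11) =[4, 13, 2, 9, 0, 14, 6, 7, 8, 1, 15, 5, 12, 3, 10, 11]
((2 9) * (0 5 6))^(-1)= (0 6 5)(2 9)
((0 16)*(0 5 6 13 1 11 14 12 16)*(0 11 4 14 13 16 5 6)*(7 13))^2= (16)(0 7 1 14 5 11 13 4 12)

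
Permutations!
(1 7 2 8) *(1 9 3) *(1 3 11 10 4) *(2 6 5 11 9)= (1 7 6 5 11 10 4)(2 8)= [0, 7, 8, 3, 1, 11, 5, 6, 2, 9, 4, 10]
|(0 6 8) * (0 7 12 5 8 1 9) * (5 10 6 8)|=8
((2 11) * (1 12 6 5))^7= (1 5 6 12)(2 11)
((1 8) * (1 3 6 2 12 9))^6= (1 9 12 2 6 3 8)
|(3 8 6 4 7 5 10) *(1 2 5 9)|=|(1 2 5 10 3 8 6 4 7 9)|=10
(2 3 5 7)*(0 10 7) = (0 10 7 2 3 5) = [10, 1, 3, 5, 4, 0, 6, 2, 8, 9, 7]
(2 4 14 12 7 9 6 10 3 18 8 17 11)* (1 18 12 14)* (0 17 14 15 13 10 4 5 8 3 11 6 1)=(0 17 6 4)(1 18 3 12 7 9)(2 5 8 14 15 13 10 11)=[17, 18, 5, 12, 0, 8, 4, 9, 14, 1, 11, 2, 7, 10, 15, 13, 16, 6, 3]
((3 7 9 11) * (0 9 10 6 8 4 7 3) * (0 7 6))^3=((0 9 11 7 10)(4 6 8))^3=(0 7 9 10 11)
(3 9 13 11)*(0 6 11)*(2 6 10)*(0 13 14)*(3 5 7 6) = (0 10 2 3 9 14)(5 7 6 11) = [10, 1, 3, 9, 4, 7, 11, 6, 8, 14, 2, 5, 12, 13, 0]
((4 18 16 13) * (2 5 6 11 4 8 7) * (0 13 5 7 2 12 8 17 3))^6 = ((0 13 17 3)(2 7 12 8)(4 18 16 5 6 11))^6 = (18)(0 17)(2 12)(3 13)(7 8)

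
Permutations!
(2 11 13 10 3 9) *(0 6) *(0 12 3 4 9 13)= (0 6 12 3 13 10 4 9 2 11)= [6, 1, 11, 13, 9, 5, 12, 7, 8, 2, 4, 0, 3, 10]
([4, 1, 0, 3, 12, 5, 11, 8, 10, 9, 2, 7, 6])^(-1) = (0 2 10 8 7 11 6 12 4)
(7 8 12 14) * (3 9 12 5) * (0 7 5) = (0 7 8)(3 9 12 14 5) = [7, 1, 2, 9, 4, 3, 6, 8, 0, 12, 10, 11, 14, 13, 5]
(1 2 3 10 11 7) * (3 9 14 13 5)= (1 2 9 14 13 5 3 10 11 7)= [0, 2, 9, 10, 4, 3, 6, 1, 8, 14, 11, 7, 12, 5, 13]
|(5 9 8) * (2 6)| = |(2 6)(5 9 8)| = 6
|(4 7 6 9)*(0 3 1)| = |(0 3 1)(4 7 6 9)| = 12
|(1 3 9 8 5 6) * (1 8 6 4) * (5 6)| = |(1 3 9 5 4)(6 8)| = 10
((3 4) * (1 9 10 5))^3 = (1 5 10 9)(3 4)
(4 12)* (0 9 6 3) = [9, 1, 2, 0, 12, 5, 3, 7, 8, 6, 10, 11, 4] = (0 9 6 3)(4 12)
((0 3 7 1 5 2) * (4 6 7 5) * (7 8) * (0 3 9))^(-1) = ((0 9)(1 4 6 8 7)(2 3 5))^(-1) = (0 9)(1 7 8 6 4)(2 5 3)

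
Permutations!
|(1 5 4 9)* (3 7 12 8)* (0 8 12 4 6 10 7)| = 21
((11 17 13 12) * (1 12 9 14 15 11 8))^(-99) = ((1 12 8)(9 14 15 11 17 13))^(-99) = (9 11)(13 15)(14 17)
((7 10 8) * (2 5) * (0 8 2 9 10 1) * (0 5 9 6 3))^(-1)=((0 8 7 1 5 6 3)(2 9 10))^(-1)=(0 3 6 5 1 7 8)(2 10 9)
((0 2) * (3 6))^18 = (6)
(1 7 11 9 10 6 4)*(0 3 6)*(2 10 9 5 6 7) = [3, 2, 10, 7, 1, 6, 4, 11, 8, 9, 0, 5] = (0 3 7 11 5 6 4 1 2 10)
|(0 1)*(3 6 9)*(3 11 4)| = |(0 1)(3 6 9 11 4)| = 10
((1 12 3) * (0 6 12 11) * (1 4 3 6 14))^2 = (0 1)(11 14)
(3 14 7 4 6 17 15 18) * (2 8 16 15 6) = [0, 1, 8, 14, 2, 5, 17, 4, 16, 9, 10, 11, 12, 13, 7, 18, 15, 6, 3] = (2 8 16 15 18 3 14 7 4)(6 17)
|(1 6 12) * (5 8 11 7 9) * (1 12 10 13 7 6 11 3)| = 10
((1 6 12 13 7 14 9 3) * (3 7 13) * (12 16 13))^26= (1 16 12)(3 6 13)(7 9 14)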